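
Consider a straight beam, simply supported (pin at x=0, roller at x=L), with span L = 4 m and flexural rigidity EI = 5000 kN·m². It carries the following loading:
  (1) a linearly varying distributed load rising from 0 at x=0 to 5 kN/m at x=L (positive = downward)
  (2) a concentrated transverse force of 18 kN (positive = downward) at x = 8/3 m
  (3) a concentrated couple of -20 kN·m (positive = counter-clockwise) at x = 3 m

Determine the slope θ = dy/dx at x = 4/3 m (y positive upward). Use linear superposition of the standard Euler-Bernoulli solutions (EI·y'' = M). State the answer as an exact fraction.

θ(4/3) = -2879/2430000 rad

Load 1 — triangular load w₀=5 kN/m (0→w₀ over full span):
  θ_1 = -w₀(7L⁴-30L²x²+15x⁴)/(360LEI) = -5·(7·4⁴-30·4²·(4/3)²+15·(4/3)⁴)/(360·4·5000) = -104/151875 rad
Load 2 — point force P=18 kN at a=8/3 m (b=L-a=4/3):
  θ_2 = -Pb(L²-b²-3x²)/(6LEI)  [x≤a] = -18·(4/3)·(4²-(4/3)²-3·(4/3)²)/(6·4·5000) = -2/1125 rad
Load 3 — applied couple M₀=-20 kN·m at a=3 m (b=L-a=1):
  θ_3 = (M₀x²/(2L)+C₁)/EI  [x≤a] with C₁=M₀(3b²-L²)/(6L)=65/6 = ((-20)·(4/3)²/(2·4)+(65/6))/5000 = 23/18000 rad
Superposition: θ = Σ θ_i = -2879/2430000 rad ≈ -0.001185 rad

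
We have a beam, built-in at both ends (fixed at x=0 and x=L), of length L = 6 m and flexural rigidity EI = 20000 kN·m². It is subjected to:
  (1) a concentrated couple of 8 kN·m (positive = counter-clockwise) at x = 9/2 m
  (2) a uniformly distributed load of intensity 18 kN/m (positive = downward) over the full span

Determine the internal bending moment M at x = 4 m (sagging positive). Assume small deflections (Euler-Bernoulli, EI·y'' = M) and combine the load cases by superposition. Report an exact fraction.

M(4) = 43/2 kN·m

Load 1 — applied couple M₀=8 kN·m at a=9/2 m (b=L-a=3/2):
  M_1 = R_Ax - M_A  [x≤a] with R_A=3/2, M_A=5/2 = (3/2)·4 - (5/2) = 7/2 kN·m
Load 2 — uniform load w=18 kN/m over full span:
  M_2 = wLx/2 - wL²/12 - wx²/2 = 18·6·4/2 - 18·6²/12 - 18·4²/2 = 18 kN·m
Superposition: M = Σ M_i = 43/2 kN·m ≈ 21.500000 kN·m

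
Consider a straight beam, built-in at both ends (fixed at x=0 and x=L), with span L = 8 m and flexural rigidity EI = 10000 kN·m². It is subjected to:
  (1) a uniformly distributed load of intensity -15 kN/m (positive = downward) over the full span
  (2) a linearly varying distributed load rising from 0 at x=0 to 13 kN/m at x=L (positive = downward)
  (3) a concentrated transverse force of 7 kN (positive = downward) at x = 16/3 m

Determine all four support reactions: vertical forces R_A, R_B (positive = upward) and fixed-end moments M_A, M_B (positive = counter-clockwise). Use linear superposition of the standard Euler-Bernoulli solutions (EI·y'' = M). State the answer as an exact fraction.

R_A = -5749/135 kN, M_A = -6496/135 kN·m, R_B = -2486/135 kN, M_B = 4064/135 kN·m

Load 1 — uniform load w=-15 kN/m over full span:
  R_A = wL/2 = (-15)·8/2 = -60 kN
  M_A = wL²/12 = (-15)·8²/12 = -80 kN·m
  R_B = wL/2 = (-15)·8/2 = -60 kN
  M_B = -wL²/12 = -(-15)·8²/12 = 80 kN·m
Load 2 — triangular load w₀=13 kN/m (0→w₀ over full span):
  R_A = 3w₀L/20 = 3·13·8/20 = 78/5 kN
  M_A = w₀L²/30 = 13·8²/30 = 416/15 kN·m
  R_B = 7w₀L/20 = 7·13·8/20 = 182/5 kN
  M_B = -w₀L²/20 = -13·8²/20 = -208/5 kN·m
Load 3 — point force P=7 kN at a=16/3 m (b=L-a=8/3):
  R_A = Pb²(3a+b)/L³ = 7·(8/3)²·(3·(16/3)+(8/3))/8³ = 49/27 kN
  M_A = Pab²/L² = 7·(16/3)·(8/3)²/8² = 112/27 kN·m
  R_B = Pa²(a+3b)/L³ = 7·(16/3)²·((16/3)+3·(8/3))/8³ = 140/27 kN
  M_B = -Pa²b/L² = -7·(16/3)²·(8/3)/8² = -224/27 kN·m
Superposition: R_A = -5749/135 kN, M_A = -6496/135 kN·m, R_B = -2486/135 kN, M_B = 4064/135 kN·m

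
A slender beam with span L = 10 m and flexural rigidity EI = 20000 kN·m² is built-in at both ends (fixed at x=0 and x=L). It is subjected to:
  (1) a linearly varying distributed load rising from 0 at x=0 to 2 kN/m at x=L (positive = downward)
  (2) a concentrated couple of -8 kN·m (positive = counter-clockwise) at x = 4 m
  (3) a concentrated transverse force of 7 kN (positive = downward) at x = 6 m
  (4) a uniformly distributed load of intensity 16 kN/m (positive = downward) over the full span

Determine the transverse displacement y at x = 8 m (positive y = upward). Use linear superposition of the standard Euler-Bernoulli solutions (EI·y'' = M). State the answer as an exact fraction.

y(8) = -18779/1875000 m

Load 1 — triangular load w₀=2 kN/m (0→w₀ over full span):
  y_1 = -w₀x²(L-x)²(x+2L)/(120LEI) = -2·8²·(10-8)²·(8+2·10)/(120·10·20000) = -28/46875 m
Load 2 — applied couple M₀=-8 kN·m at a=4 m (b=L-a=6):
  y_2 = (R_Ax³/6 - M_Ax²/2 - M₀(x-a)²/2)/EI  [x>a] with R_A=-144/125, M_A=-24/25 = ((-144/125)·8³/6 - (-24/25)·8²/2 - (-8)·(8-4)²/2)/20000 = -14/78125 m
Load 3 — point force P=7 kN at a=6 m (b=L-a=4):
  y_3 = -Pa²(L-x)²(3bL-(3b+a)(L-x))/(6L³EI)  [x>a] = -7·6²·(10-8)²·(3·4·10-(3·4+6)·(10-8))/(6·10³·20000) = -441/625000 m
Load 4 — uniform load w=16 kN/m over full span:
  y_4 = -wx²(L-x)²/(24EI) = -16·8²·(10-8)²/(24·20000) = -16/1875 m
Superposition: y = Σ y_i = -18779/1875000 m ≈ -0.010015 m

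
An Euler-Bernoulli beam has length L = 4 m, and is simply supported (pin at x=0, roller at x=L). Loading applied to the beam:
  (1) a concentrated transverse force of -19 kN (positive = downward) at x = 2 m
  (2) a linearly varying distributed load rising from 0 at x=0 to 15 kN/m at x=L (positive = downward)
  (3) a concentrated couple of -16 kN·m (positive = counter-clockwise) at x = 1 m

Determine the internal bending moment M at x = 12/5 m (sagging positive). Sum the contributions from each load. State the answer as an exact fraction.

M(12/5) = 164/25 kN·m

Load 1 — point force P=-19 kN at a=2 m (b=L-a=2):
  M_1 = Pa(L-x)/L  [x>a] = (-19)·2·(4-(12/5))/4 = -76/5 kN·m
Load 2 — triangular load w₀=15 kN/m (0→w₀ over full span):
  M_2 = w₀Lx/6 - w₀x³/(6L) = 15·4·(12/5)/6 - 15·(12/5)³/(6·4) = 384/25 kN·m
Load 3 — applied couple M₀=-16 kN·m at a=1 m (b=L-a=3):
  M_3 = M₀x/L - M₀  [x>a] = (-16)·(12/5)/4 - (-16) = 32/5 kN·m
Superposition: M = Σ M_i = 164/25 kN·m ≈ 6.560000 kN·m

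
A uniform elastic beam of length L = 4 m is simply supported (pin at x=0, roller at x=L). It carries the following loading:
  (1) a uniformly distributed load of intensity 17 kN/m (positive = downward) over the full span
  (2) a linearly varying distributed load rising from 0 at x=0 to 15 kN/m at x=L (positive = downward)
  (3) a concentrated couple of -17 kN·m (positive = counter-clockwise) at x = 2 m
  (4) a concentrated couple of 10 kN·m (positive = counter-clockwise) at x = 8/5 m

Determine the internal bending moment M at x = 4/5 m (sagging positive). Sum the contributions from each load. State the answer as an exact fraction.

Load 1 — uniform load w=17 kN/m over full span:
  M_1 = wx(L-x)/2 = 17·(4/5)·(4-(4/5))/2 = 544/25 kN·m
Load 2 — triangular load w₀=15 kN/m (0→w₀ over full span):
  M_2 = w₀Lx/6 - w₀x³/(6L) = 15·4·(4/5)/6 - 15·(4/5)³/(6·4) = 192/25 kN·m
Load 3 — applied couple M₀=-17 kN·m at a=2 m (b=L-a=2):
  M_3 = M₀x/L  [x≤a] = (-17)·(4/5)/4 = -17/5 kN·m
Load 4 — applied couple M₀=10 kN·m at a=8/5 m (b=L-a=12/5):
  M_4 = M₀x/L  [x≤a] = 10·(4/5)/4 = 2 kN·m
Superposition: M = Σ M_i = 701/25 kN·m ≈ 28.040000 kN·m

M(4/5) = 701/25 kN·m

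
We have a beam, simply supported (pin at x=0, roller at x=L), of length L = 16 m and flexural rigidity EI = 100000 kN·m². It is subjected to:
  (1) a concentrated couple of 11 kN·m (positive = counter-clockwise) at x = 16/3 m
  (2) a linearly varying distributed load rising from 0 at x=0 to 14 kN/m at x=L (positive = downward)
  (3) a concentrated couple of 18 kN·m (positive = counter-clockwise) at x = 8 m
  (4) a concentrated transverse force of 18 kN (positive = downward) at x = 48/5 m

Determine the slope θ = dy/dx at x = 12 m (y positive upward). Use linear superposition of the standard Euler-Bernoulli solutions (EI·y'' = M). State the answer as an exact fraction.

θ(12) = 2268977/225000000 rad

Load 1 — applied couple M₀=11 kN·m at a=16/3 m (b=L-a=32/3):
  θ_1 = (M₀x²/(2L)-M₀(x-a)+C₁)/EI  [x>a] with C₁=M₀(3b²-L²)/(6L)=88/9 = (11·12²/(2·16)-11·(12-(16/3))+(88/9))/100000 = -253/1800000 rad
Load 2 — triangular load w₀=14 kN/m (0→w₀ over full span):
  θ_2 = -w₀(7L⁴-30L²x²+15x⁴)/(360LEI) = -14·(7·16⁴-30·16²·12²+15·12⁴)/(360·16·100000) = 9191/1125000 rad
Load 3 — applied couple M₀=18 kN·m at a=8 m (b=L-a=8):
  θ_3 = (M₀x²/(2L)-M₀(x-a)+C₁)/EI  [x>a] with C₁=M₀(3b²-L²)/(6L)=-12 = (18·12²/(2·16)-18·(12-8)+(-12))/100000 = -3/100000 rad
Load 4 — point force P=18 kN at a=48/5 m (b=L-a=32/5):
  θ_4 = -Pa(2L²-6Lx+3x²+a²)/(6LEI)  [x>a] = -18·(48/5)·(2·16²-6·16·12+3·12²+(48/5)²)/(6·16·100000) = 1629/781250 rad
Superposition: θ = Σ θ_i = 2268977/225000000 rad ≈ 0.010084 rad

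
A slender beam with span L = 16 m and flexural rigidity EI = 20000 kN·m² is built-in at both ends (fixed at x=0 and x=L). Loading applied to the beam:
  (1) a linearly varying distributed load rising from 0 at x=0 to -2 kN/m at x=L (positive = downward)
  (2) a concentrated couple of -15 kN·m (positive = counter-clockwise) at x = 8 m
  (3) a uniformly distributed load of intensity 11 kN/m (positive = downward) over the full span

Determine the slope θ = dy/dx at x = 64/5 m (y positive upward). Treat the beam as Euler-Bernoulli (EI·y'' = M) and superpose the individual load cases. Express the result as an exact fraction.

Load 1 — triangular load w₀=-2 kN/m (0→w₀ over full span):
  θ_1 = -w₀(2x(L-x)(L-2x)(x+2L)+x²(L-x)²)/(120LEI) = -(-2)·(2·(64/5)·(16-(64/5))·(16-2·(64/5))·((64/5)+2·16)+(64/5)²·(16-(64/5))²)/(120·16·20000) = -2048/1171875 rad
Load 2 — applied couple M₀=-15 kN·m at a=8 m (b=L-a=8):
  θ_2 = (R_Ax²/2 - M_Ax - M₀(x-a))/EI  [x>a] with R_A=-45/32, M_A=-15/4 = ((-45/32)·(64/5)²/2 - (-15/4)·(64/5) - (-15)·((64/5)-8))/20000 = 3/12500 rad
Load 3 — uniform load w=11 kN/m over full span:
  θ_3 = -wx(L-x)(L-2x)/(12EI) = -11·(64/5)·(16-(64/5))·(16-2·(64/5))/(12·20000) = 1408/78125 rad
Superposition: θ = Σ θ_i = 77413/4687500 rad ≈ 0.016515 rad

θ(64/5) = 77413/4687500 rad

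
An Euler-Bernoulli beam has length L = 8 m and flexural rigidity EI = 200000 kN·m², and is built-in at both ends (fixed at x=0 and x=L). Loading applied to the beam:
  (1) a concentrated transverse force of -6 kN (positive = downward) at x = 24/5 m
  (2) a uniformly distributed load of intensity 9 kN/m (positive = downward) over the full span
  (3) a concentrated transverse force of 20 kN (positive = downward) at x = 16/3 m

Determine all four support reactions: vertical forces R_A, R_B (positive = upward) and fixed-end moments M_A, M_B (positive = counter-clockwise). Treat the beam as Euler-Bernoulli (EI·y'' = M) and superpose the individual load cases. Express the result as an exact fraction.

R_A = 131872/3375 kN, M_A = 186448/3375 kN·m, R_B = 158378/3375 kN, M_B = -218672/3375 kN·m

Load 1 — point force P=-6 kN at a=24/5 m (b=L-a=16/5):
  R_A = Pb²(3a+b)/L³ = (-6)·(16/5)²·(3·(24/5)+(16/5))/8³ = -264/125 kN
  M_A = Pab²/L² = (-6)·(24/5)·(16/5)²/8² = -576/125 kN·m
  R_B = Pa²(a+3b)/L³ = (-6)·(24/5)²·((24/5)+3·(16/5))/8³ = -486/125 kN
  M_B = -Pa²b/L² = -(-6)·(24/5)²·(16/5)/8² = 864/125 kN·m
Load 2 — uniform load w=9 kN/m over full span:
  R_A = wL/2 = 9·8/2 = 36 kN
  M_A = wL²/12 = 9·8²/12 = 48 kN·m
  R_B = wL/2 = 9·8/2 = 36 kN
  M_B = -wL²/12 = -9·8²/12 = -48 kN·m
Load 3 — point force P=20 kN at a=16/3 m (b=L-a=8/3):
  R_A = Pb²(3a+b)/L³ = 20·(8/3)²·(3·(16/3)+(8/3))/8³ = 140/27 kN
  M_A = Pab²/L² = 20·(16/3)·(8/3)²/8² = 320/27 kN·m
  R_B = Pa²(a+3b)/L³ = 20·(16/3)²·((16/3)+3·(8/3))/8³ = 400/27 kN
  M_B = -Pa²b/L² = -20·(16/3)²·(8/3)/8² = -640/27 kN·m
Superposition: R_A = 131872/3375 kN, M_A = 186448/3375 kN·m, R_B = 158378/3375 kN, M_B = -218672/3375 kN·m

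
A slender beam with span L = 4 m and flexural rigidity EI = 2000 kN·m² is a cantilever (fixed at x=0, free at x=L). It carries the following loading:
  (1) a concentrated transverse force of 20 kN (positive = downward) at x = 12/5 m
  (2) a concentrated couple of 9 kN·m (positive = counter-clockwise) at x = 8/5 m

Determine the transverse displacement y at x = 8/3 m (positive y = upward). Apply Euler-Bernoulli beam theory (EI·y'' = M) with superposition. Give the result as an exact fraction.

y(8/3) = -126/3125 m

Load 1 — point force P=20 kN at a=12/5 m (b=L-a=8/5):
  y_1 = -Pa²(3x-a)/(6EI)  [x>a] = -20·(12/5)²·(3·(8/3)-(12/5))/(6·2000) = -168/3125 m
Load 2 — applied couple M₀=9 kN·m at a=8/5 m (b=L-a=12/5):
  y_2 = M₀a(2x-a)/(2EI)  [x>a] = 9·(8/5)·(2·(8/3)-(8/5))/(2·2000) = 42/3125 m
Superposition: y = Σ y_i = -126/3125 m ≈ -0.040320 m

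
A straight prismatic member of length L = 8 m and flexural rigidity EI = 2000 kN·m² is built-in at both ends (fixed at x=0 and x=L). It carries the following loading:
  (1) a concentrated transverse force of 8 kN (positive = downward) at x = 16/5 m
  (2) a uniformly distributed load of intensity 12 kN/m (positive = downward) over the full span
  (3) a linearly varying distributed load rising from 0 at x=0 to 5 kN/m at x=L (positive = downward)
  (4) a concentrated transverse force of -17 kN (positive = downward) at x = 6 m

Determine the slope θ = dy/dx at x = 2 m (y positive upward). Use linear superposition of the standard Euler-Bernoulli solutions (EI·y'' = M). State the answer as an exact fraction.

Load 1 — point force P=8 kN at a=16/5 m (b=L-a=24/5):
  θ_1 = -Pb²x(2aL-(3a+b)x)/(2L³EI)  [x≤a] = -8·(24/5)²·2·(2·(16/5)·8-(3·(16/5)+(24/5))·2)/(2·8³·2000) = -63/15625 rad
Load 2 — uniform load w=12 kN/m over full span:
  θ_2 = -wx(L-x)(L-2x)/(12EI) = -12·2·(8-2)·(8-2·2)/(12·2000) = -3/125 rad
Load 3 — triangular load w₀=5 kN/m (0→w₀ over full span):
  θ_3 = -w₀(2x(L-x)(L-2x)(x+2L)+x²(L-x)²)/(120LEI) = -5·(2·2·(8-2)·(8-2·2)·(2+2·8)+2²·(8-2)²)/(120·8·2000) = -39/8000 rad
Load 4 — point force P=-17 kN at a=6 m (b=L-a=2):
  θ_4 = -Pb²x(2aL-(3a+b)x)/(2L³EI)  [x≤a] = -(-17)·2²·2·(2·6·8-(3·6+2)·2)/(2·8³·2000) = 119/32000 rad
Superposition: θ = Σ θ_i = -116753/4000000 rad ≈ -0.029188 rad

θ(2) = -116753/4000000 rad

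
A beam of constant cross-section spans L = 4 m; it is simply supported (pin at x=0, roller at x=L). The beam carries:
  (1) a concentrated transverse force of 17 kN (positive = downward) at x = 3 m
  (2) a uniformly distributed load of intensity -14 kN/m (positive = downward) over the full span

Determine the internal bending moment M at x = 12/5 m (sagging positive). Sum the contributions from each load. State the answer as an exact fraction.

M(12/5) = -417/25 kN·m

Load 1 — point force P=17 kN at a=3 m (b=L-a=1):
  M_1 = Pbx/L  [x≤a] = 17·1·(12/5)/4 = 51/5 kN·m
Load 2 — uniform load w=-14 kN/m over full span:
  M_2 = wx(L-x)/2 = (-14)·(12/5)·(4-(12/5))/2 = -672/25 kN·m
Superposition: M = Σ M_i = -417/25 kN·m ≈ -16.680000 kN·m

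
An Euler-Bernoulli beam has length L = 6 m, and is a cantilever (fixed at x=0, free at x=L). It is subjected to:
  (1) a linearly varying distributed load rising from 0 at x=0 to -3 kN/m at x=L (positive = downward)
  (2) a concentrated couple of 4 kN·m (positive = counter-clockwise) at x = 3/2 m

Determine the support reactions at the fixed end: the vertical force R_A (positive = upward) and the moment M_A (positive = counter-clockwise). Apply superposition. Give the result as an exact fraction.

R_A = -9 kN, M_A = -40 kN·m

Load 1 — triangular load w₀=-3 kN/m (0→w₀ over full span):
  R_A = w₀L/2 = (-3)·6/2 = -9 kN
  M_A = w₀L²/3 = (-3)·6²/3 = -36 kN·m
Load 2 — applied couple M₀=4 kN·m at a=3/2 m (b=L-a=9/2):
  R_A = 0 kN
  M_A = -M₀ = -4 kN·m
Superposition: R_A = -9 kN, M_A = -40 kN·m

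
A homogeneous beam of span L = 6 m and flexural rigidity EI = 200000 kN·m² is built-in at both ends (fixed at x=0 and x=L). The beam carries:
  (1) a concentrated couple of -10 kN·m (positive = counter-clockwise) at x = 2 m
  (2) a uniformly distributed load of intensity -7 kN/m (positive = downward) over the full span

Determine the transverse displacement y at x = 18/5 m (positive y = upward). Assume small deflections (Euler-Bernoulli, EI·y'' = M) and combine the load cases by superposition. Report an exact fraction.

y(18/5) = 1351/15625000 m

Load 1 — applied couple M₀=-10 kN·m at a=2 m (b=L-a=4):
  y_1 = (R_Ax³/6 - M_Ax²/2 - M₀(x-a)²/2)/EI  [x>a] with R_A=-20/9, M_A=0 = ((-20/9)·(18/5)³/6 - 0·(18/5)²/2 - (-10)·((18/5)-2)²/2)/200000 = -7/312500 m
Load 2 — uniform load w=-7 kN/m over full span:
  y_2 = -wx²(L-x)²/(24EI) = -(-7)·(18/5)²·(6-(18/5))²/(24·200000) = 1701/15625000 m
Superposition: y = Σ y_i = 1351/15625000 m ≈ 0.000086 m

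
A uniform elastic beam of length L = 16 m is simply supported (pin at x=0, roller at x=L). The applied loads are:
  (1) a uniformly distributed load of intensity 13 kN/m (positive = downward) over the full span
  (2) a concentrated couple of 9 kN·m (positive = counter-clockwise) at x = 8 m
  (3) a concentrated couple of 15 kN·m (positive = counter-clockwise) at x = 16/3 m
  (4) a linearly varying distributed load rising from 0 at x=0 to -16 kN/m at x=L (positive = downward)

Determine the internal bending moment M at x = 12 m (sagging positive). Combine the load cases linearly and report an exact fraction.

Load 1 — uniform load w=13 kN/m over full span:
  M_1 = wx(L-x)/2 = 13·12·(16-12)/2 = 312 kN·m
Load 2 — applied couple M₀=9 kN·m at a=8 m (b=L-a=8):
  M_2 = M₀x/L - M₀  [x>a] = 9·12/16 - 9 = -9/4 kN·m
Load 3 — applied couple M₀=15 kN·m at a=16/3 m (b=L-a=32/3):
  M_3 = M₀x/L - M₀  [x>a] = 15·12/16 - 15 = -15/4 kN·m
Load 4 — triangular load w₀=-16 kN/m (0→w₀ over full span):
  M_4 = w₀Lx/6 - w₀x³/(6L) = (-16)·16·12/6 - (-16)·12³/(6·16) = -224 kN·m
Superposition: M = Σ M_i = 82 kN·m ≈ 82.000000 kN·m

M(12) = 82 kN·m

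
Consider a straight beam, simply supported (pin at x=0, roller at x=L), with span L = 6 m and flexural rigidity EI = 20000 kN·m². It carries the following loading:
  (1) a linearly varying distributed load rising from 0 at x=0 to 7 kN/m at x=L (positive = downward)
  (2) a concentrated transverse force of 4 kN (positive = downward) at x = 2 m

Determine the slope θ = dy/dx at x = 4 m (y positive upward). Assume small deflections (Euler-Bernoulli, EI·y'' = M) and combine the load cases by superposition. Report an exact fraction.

θ(4) = 93/100000 rad

Load 1 — triangular load w₀=7 kN/m (0→w₀ over full span):
  θ_1 = -w₀(7L⁴-30L²x²+15x⁴)/(360LEI) = -7·(7·6⁴-30·6²·4²+15·4⁴)/(360·6·20000) = 637/900000 rad
Load 2 — point force P=4 kN at a=2 m (b=L-a=4):
  θ_2 = -Pa(2L²-6Lx+3x²+a²)/(6LEI)  [x>a] = -4·2·(2·6²-6·6·4+3·4²+2²)/(6·6·20000) = 1/4500 rad
Superposition: θ = Σ θ_i = 93/100000 rad ≈ 0.000930 rad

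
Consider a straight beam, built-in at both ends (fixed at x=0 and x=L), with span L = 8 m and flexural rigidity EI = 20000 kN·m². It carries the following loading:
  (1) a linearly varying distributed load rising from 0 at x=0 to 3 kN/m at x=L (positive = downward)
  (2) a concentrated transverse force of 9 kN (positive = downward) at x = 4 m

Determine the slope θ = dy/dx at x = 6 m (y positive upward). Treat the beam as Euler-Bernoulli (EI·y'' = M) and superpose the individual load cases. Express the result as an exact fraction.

θ(6) = 303/400000 rad

Load 1 — triangular load w₀=3 kN/m (0→w₀ over full span):
  θ_1 = -w₀(2x(L-x)(L-2x)(x+2L)+x²(L-x)²)/(120LEI) = -3·(2·6·(8-6)·(8-2·6)·(6+2·8)+6²·(8-6)²)/(120·8·20000) = 123/400000 rad
Load 2 — point force P=9 kN at a=4 m (b=L-a=4):
  θ_2 = Pa²(L-x)(2bL-(3b+a)(L-x))/(2L³EI)  [x>a] = 9·4²·(8-6)·(2·4·8-(3·4+4)·(8-6))/(2·8³·20000) = 9/20000 rad
Superposition: θ = Σ θ_i = 303/400000 rad ≈ 0.000758 rad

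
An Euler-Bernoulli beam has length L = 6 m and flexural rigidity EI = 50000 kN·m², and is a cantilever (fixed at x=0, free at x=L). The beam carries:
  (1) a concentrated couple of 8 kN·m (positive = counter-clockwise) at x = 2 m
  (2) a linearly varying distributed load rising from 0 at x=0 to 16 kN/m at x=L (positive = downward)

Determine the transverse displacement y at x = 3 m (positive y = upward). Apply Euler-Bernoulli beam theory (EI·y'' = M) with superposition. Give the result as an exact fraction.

Load 1 — applied couple M₀=8 kN·m at a=2 m (b=L-a=4):
  y_1 = M₀a(2x-a)/(2EI)  [x>a] = 8·2·(2·3-2)/(2·50000) = 2/3125 m
Load 2 — triangular load w₀=16 kN/m (0→w₀ over full span):
  y_2 = (w₀Lx³/12-w₀L²x²/6-w₀x⁵/(120L))/EI = (16·6·3³/12-16·6²·3²/6-16·3⁵/(120·6))/50000 = -3267/250000 m
Superposition: y = Σ y_i = -3107/250000 m ≈ -0.012428 m

y(3) = -3107/250000 m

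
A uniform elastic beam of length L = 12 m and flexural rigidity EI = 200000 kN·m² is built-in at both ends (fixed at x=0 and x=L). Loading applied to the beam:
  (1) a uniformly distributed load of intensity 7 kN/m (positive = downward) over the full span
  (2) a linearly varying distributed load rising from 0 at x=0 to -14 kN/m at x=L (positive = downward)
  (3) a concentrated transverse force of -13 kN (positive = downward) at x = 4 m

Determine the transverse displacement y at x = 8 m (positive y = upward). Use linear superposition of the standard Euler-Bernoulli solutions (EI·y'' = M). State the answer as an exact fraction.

y(8) = 967/2531250 m

Load 1 — uniform load w=7 kN/m over full span:
  y_1 = -wx²(L-x)²/(24EI) = -7·8²·(12-8)²/(24·200000) = -14/9375 m
Load 2 — triangular load w₀=-14 kN/m (0→w₀ over full span):
  y_2 = -w₀x²(L-x)²(x+2L)/(120LEI) = -(-14)·8²·(12-8)²·(8+2·12)/(120·12·200000) = 224/140625 m
Load 3 — point force P=-13 kN at a=4 m (b=L-a=8):
  y_3 = -Pa²(L-x)²(3bL-(3b+a)(L-x))/(6L³EI)  [x>a] = -(-13)·4²·(12-8)²·(3·8·12-(3·8+4)·(12-8))/(6·12³·200000) = 143/506250 m
Superposition: y = Σ y_i = 967/2531250 m ≈ 0.000382 m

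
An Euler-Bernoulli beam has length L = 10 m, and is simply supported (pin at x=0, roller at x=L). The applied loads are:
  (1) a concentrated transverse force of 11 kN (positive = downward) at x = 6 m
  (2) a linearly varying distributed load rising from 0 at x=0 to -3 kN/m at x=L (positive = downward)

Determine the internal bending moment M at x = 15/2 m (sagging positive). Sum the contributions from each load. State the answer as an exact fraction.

Load 1 — point force P=11 kN at a=6 m (b=L-a=4):
  M_1 = Pa(L-x)/L  [x>a] = 11·6·(10-(15/2))/10 = 33/2 kN·m
Load 2 — triangular load w₀=-3 kN/m (0→w₀ over full span):
  M_2 = w₀Lx/6 - w₀x³/(6L) = (-3)·10·(15/2)/6 - (-3)·(15/2)³/(6·10) = -525/32 kN·m
Superposition: M = Σ M_i = 3/32 kN·m ≈ 0.093750 kN·m

M(15/2) = 3/32 kN·m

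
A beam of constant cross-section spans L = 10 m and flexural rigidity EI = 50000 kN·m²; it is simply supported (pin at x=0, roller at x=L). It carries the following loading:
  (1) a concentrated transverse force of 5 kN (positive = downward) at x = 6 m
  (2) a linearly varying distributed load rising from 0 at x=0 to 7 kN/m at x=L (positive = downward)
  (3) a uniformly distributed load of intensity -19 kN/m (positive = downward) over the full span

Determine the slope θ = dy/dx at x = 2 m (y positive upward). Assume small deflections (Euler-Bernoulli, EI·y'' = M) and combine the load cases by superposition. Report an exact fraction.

θ(2) = 22039/2250000 rad

Load 1 — point force P=5 kN at a=6 m (b=L-a=4):
  θ_1 = -Pb(L²-b²-3x²)/(6LEI)  [x≤a] = -5·4·(10²-4²-3·2²)/(6·10·50000) = -3/6250 rad
Load 2 — triangular load w₀=7 kN/m (0→w₀ over full span):
  θ_2 = -w₀(7L⁴-30L²x²+15x⁴)/(360LEI) = -7·(7·10⁴-30·10²·2²+15·2⁴)/(360·10·50000) = -637/281250 rad
Load 3 — uniform load w=-19 kN/m over full span:
  θ_3 = -w(L³-6Lx²+4x³)/(24EI) = -(-19)·(10³-6·10·2²+4·2³)/(24·50000) = 627/50000 rad
Superposition: θ = Σ θ_i = 22039/2250000 rad ≈ 0.009795 rad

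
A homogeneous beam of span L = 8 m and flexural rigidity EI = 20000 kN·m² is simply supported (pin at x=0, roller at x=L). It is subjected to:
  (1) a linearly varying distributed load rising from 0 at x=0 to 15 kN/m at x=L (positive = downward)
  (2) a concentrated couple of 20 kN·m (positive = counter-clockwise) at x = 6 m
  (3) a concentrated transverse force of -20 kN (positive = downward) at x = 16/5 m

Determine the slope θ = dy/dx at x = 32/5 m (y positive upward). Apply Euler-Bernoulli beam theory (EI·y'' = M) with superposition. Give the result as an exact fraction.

θ(32/5) = 11161/2500000 rad

Load 1 — triangular load w₀=15 kN/m (0→w₀ over full span):
  θ_1 = -w₀(7L⁴-30L²x²+15x⁴)/(360LEI) = -15·(7·8⁴-30·8²·(32/5)²+15·(32/5)⁴)/(360·8·20000) = 1514/234375 rad
Load 2 — applied couple M₀=20 kN·m at a=6 m (b=L-a=2):
  θ_2 = (M₀x²/(2L)-M₀(x-a)+C₁)/EI  [x>a] with C₁=M₀(3b²-L²)/(6L)=-65/3 = (20·(32/5)²/(2·8)-20·((32/5)-6)+(-65/3))/20000 = 323/300000 rad
Load 3 — point force P=-20 kN at a=16/5 m (b=L-a=24/5):
  θ_3 = -Pa(2L²-6Lx+3x²+a²)/(6LEI)  [x>a] = -(-20)·(16/5)·(2·8²-6·8·(32/5)+3·(32/5)²+(16/5)²)/(6·8·20000) = -48/15625 rad
Superposition: θ = Σ θ_i = 11161/2500000 rad ≈ 0.004464 rad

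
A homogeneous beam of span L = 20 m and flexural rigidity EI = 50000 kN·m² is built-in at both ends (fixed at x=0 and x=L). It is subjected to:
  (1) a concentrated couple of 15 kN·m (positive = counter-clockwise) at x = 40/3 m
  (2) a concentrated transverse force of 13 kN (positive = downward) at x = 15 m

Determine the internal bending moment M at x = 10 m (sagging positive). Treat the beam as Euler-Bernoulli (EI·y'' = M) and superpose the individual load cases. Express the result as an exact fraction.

M(10) = 105/8 kN·m

Load 1 — applied couple M₀=15 kN·m at a=40/3 m (b=L-a=20/3):
  M_1 = R_Ax - M_A  [x≤a] with R_A=1, M_A=5 = 1·10 - 5 = 5 kN·m
Load 2 — point force P=13 kN at a=15 m (b=L-a=5):
  M_2 = Pb²(3a+b)x/L³ - Pab²/L²  [x≤a] = 13·5²·(3·15+5)·10/20³ - 13·15·5²/20² = 65/8 kN·m
Superposition: M = Σ M_i = 105/8 kN·m ≈ 13.125000 kN·m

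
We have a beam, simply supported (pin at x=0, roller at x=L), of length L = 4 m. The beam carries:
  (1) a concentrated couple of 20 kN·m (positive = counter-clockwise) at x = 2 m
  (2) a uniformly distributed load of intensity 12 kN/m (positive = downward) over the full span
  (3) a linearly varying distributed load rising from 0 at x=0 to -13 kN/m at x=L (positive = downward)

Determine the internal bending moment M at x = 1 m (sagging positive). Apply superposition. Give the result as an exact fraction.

Load 1 — applied couple M₀=20 kN·m at a=2 m (b=L-a=2):
  M_1 = M₀x/L  [x≤a] = 20·1/4 = 5 kN·m
Load 2 — uniform load w=12 kN/m over full span:
  M_2 = wx(L-x)/2 = 12·1·(4-1)/2 = 18 kN·m
Load 3 — triangular load w₀=-13 kN/m (0→w₀ over full span):
  M_3 = w₀Lx/6 - w₀x³/(6L) = (-13)·4·1/6 - (-13)·1³/(6·4) = -65/8 kN·m
Superposition: M = Σ M_i = 119/8 kN·m ≈ 14.875000 kN·m

M(1) = 119/8 kN·m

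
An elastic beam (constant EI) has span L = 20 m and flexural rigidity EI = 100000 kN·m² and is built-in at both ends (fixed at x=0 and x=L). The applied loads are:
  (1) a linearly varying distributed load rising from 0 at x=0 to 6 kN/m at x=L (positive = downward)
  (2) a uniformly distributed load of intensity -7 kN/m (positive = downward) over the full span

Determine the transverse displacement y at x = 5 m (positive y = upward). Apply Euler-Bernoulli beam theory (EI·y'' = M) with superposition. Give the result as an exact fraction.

y(5) = 129/12800 m

Load 1 — triangular load w₀=6 kN/m (0→w₀ over full span):
  y_1 = -w₀x²(L-x)²(x+2L)/(120LEI) = -6·5²·(20-5)²·(5+2·20)/(120·20·100000) = -81/12800 m
Load 2 — uniform load w=-7 kN/m over full span:
  y_2 = -wx²(L-x)²/(24EI) = -(-7)·5²·(20-5)²/(24·100000) = 21/1280 m
Superposition: y = Σ y_i = 129/12800 m ≈ 0.010078 m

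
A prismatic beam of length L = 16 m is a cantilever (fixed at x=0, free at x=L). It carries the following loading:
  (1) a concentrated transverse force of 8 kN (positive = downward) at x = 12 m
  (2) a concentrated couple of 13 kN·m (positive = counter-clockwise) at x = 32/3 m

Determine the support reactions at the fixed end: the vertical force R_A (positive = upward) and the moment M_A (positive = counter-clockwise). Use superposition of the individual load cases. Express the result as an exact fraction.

Load 1 — point force P=8 kN at a=12 m (b=L-a=4):
  R_A = P = 8 kN
  M_A = Pa = 8·12 = 96 kN·m
Load 2 — applied couple M₀=13 kN·m at a=32/3 m (b=L-a=16/3):
  R_A = 0 kN
  M_A = -M₀ = -13 kN·m
Superposition: R_A = 8 kN, M_A = 83 kN·m

R_A = 8 kN, M_A = 83 kN·m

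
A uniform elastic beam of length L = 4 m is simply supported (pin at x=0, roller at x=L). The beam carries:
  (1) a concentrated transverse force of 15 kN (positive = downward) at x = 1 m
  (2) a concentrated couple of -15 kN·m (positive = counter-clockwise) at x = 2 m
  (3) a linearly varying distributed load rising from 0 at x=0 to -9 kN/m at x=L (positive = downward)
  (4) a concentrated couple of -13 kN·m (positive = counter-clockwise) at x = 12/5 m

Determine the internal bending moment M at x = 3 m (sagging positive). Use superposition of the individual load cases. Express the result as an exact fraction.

M(3) = 23/8 kN·m

Load 1 — point force P=15 kN at a=1 m (b=L-a=3):
  M_1 = Pa(L-x)/L  [x>a] = 15·1·(4-3)/4 = 15/4 kN·m
Load 2 — applied couple M₀=-15 kN·m at a=2 m (b=L-a=2):
  M_2 = M₀x/L - M₀  [x>a] = (-15)·3/4 - (-15) = 15/4 kN·m
Load 3 — triangular load w₀=-9 kN/m (0→w₀ over full span):
  M_3 = w₀Lx/6 - w₀x³/(6L) = (-9)·4·3/6 - (-9)·3³/(6·4) = -63/8 kN·m
Load 4 — applied couple M₀=-13 kN·m at a=12/5 m (b=L-a=8/5):
  M_4 = M₀x/L - M₀  [x>a] = (-13)·3/4 - (-13) = 13/4 kN·m
Superposition: M = Σ M_i = 23/8 kN·m ≈ 2.875000 kN·m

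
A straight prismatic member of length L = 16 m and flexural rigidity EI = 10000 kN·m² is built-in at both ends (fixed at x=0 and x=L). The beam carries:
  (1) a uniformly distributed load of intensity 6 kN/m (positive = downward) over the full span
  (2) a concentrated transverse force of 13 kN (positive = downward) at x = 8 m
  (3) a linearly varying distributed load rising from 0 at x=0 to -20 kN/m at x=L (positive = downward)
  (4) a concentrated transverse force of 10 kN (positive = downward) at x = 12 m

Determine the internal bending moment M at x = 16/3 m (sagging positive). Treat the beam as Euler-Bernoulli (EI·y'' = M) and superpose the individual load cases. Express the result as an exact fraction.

M(16/3) = -253/162 kN·m

Load 1 — uniform load w=6 kN/m over full span:
  M_1 = wLx/2 - wL²/12 - wx²/2 = 6·16·(16/3)/2 - 6·16²/12 - 6·(16/3)²/2 = 128/3 kN·m
Load 2 — point force P=13 kN at a=8 m (b=L-a=8):
  M_2 = Pb²(3a+b)x/L³ - Pab²/L²  [x≤a] = 13·8²·(3·8+8)·(16/3)/16³ - 13·8·8²/16² = 26/3 kN·m
Load 3 — triangular load w₀=-20 kN/m (0→w₀ over full span):
  M_3 = 3w₀Lx/20 - w₀L²/30 - w₀x³/(6L) = 3·(-20)·16·(16/3)/20 - (-20)·16²/30 - (-20)·(16/3)³/(6·16) = -4352/81 kN·m
Load 4 — point force P=10 kN at a=12 m (b=L-a=4):
  M_4 = Pb²(3a+b)x/L³ - Pab²/L²  [x≤a] = 10·4²·(3·12+4)·(16/3)/16³ - 10·12·4²/16² = 5/6 kN·m
Superposition: M = Σ M_i = -253/162 kN·m ≈ -1.561728 kN·m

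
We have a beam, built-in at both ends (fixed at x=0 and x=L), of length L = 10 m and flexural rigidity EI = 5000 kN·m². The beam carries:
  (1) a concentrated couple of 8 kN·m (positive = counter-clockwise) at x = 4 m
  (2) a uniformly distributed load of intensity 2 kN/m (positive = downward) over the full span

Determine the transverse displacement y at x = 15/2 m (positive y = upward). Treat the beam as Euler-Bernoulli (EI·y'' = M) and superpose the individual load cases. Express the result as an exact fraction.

y(15/2) = -311/64000 m

Load 1 — applied couple M₀=8 kN·m at a=4 m (b=L-a=6):
  y_1 = (R_Ax³/6 - M_Ax²/2 - M₀(x-a)²/2)/EI  [x>a] with R_A=144/125, M_A=24/25 = ((144/125)·(15/2)³/6 - (24/25)·(15/2)²/2 - 8·((15/2)-4)²/2)/5000 = 1/1000 m
Load 2 — uniform load w=2 kN/m over full span:
  y_2 = -wx²(L-x)²/(24EI) = -2·(15/2)²·(10-(15/2))²/(24·5000) = -3/512 m
Superposition: y = Σ y_i = -311/64000 m ≈ -0.004859 m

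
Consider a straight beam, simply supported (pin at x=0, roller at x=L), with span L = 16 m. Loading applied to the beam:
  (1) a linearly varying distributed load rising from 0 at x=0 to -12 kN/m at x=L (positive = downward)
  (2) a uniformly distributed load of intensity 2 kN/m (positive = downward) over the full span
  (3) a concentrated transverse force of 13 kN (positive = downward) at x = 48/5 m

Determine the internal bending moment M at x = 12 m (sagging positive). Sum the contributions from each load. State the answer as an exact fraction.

M(12) = -444/5 kN·m

Load 1 — triangular load w₀=-12 kN/m (0→w₀ over full span):
  M_1 = w₀Lx/6 - w₀x³/(6L) = (-12)·16·12/6 - (-12)·12³/(6·16) = -168 kN·m
Load 2 — uniform load w=2 kN/m over full span:
  M_2 = wx(L-x)/2 = 2·12·(16-12)/2 = 48 kN·m
Load 3 — point force P=13 kN at a=48/5 m (b=L-a=32/5):
  M_3 = Pa(L-x)/L  [x>a] = 13·(48/5)·(16-12)/16 = 156/5 kN·m
Superposition: M = Σ M_i = -444/5 kN·m ≈ -88.800000 kN·m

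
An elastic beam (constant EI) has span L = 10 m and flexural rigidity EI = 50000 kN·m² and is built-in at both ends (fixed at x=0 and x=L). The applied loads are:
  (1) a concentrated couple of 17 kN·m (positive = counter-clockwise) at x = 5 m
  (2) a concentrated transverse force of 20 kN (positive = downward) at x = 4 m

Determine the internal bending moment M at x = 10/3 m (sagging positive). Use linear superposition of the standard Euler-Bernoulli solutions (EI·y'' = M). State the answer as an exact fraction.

Load 1 — applied couple M₀=17 kN·m at a=5 m (b=L-a=5):
  M_1 = R_Ax - M_A  [x≤a] with R_A=51/20, M_A=17/4 = (51/20)·(10/3) - (17/4) = 17/4 kN·m
Load 2 — point force P=20 kN at a=4 m (b=L-a=6):
  M_2 = Pb²(3a+b)x/L³ - Pab²/L²  [x≤a] = 20·6²·(3·4+6)·(10/3)/10³ - 20·4·6²/10² = 72/5 kN·m
Superposition: M = Σ M_i = 373/20 kN·m ≈ 18.650000 kN·m

M(10/3) = 373/20 kN·m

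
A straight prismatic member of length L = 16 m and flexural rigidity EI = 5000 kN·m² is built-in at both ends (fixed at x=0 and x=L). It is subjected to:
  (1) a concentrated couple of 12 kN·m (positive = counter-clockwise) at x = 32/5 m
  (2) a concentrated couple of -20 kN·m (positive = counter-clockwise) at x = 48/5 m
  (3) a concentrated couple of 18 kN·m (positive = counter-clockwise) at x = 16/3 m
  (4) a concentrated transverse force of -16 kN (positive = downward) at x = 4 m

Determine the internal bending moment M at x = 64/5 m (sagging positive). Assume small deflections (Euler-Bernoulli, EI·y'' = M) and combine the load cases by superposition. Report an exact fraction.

Load 1 — applied couple M₀=12 kN·m at a=32/5 m (b=L-a=48/5):
  M_1 = R_Ax - M_A - M₀  [x>a] with R_A=27/25, M_A=36/25 = (27/25)·(64/5) - (36/25) - 12 = 48/125 kN·m
Load 2 — applied couple M₀=-20 kN·m at a=48/5 m (b=L-a=32/5):
  M_2 = R_Ax - M_A - M₀  [x>a] with R_A=-9/5, M_A=-32/5 = (-9/5)·(64/5) - (-32/5) - (-20) = 84/25 kN·m
Load 3 — applied couple M₀=18 kN·m at a=16/3 m (b=L-a=32/3):
  M_3 = R_Ax - M_A - M₀  [x>a] with R_A=3/2, M_A=0 = (3/2)·(64/5) - 0 - 18 = 6/5 kN·m
Load 4 — point force P=-16 kN at a=4 m (b=L-a=12):
  M_4 = Pa²(a+3b)(L-x)/L³ - Pa²b/L²  [x>a] = (-16)·4²·(4+3·12)·(16-(64/5))/16³ - (-16)·4²·12/16² = 4 kN·m
Superposition: M = Σ M_i = 1118/125 kN·m ≈ 8.944000 kN·m

M(64/5) = 1118/125 kN·m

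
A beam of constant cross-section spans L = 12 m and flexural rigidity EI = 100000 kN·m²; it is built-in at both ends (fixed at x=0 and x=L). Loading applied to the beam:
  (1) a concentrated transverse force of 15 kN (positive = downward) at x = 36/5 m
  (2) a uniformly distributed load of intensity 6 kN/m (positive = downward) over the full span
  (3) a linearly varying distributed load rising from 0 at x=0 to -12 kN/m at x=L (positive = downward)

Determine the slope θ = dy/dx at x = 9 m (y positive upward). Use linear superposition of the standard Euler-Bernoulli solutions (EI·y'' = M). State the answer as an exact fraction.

θ(9) = 6399/20000000 rad

Load 1 — point force P=15 kN at a=36/5 m (b=L-a=24/5):
  θ_1 = Pa²(L-x)(2bL-(3b+a)(L-x))/(2L³EI)  [x>a] = 15·(36/5)²·(12-9)·(2·(24/5)·12-(3·(24/5)+(36/5))·(12-9))/(2·12³·100000) = 1701/5000000 rad
Load 2 — uniform load w=6 kN/m over full span:
  θ_2 = -wx(L-x)(L-2x)/(12EI) = -6·9·(12-9)·(12-2·9)/(12·100000) = 81/100000 rad
Load 3 — triangular load w₀=-12 kN/m (0→w₀ over full span):
  θ_3 = -w₀(2x(L-x)(L-2x)(x+2L)+x²(L-x)²)/(120LEI) = -(-12)·(2·9·(12-9)·(12-2·9)·(9+2·12)+9²·(12-9)²)/(120·12·100000) = -3321/4000000 rad
Superposition: θ = Σ θ_i = 6399/20000000 rad ≈ 0.000320 rad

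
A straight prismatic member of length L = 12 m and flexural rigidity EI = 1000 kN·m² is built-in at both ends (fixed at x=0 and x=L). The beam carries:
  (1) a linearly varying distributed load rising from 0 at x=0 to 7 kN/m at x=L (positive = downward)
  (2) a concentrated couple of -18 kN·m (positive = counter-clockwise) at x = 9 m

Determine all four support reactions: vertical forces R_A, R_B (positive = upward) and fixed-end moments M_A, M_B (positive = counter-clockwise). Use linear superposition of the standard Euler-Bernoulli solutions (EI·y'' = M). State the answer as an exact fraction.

R_A = 873/80 kN, M_A = 1119/40 kN·m, R_B = 2487/80 kN, M_B = -1881/40 kN·m

Load 1 — triangular load w₀=7 kN/m (0→w₀ over full span):
  R_A = 3w₀L/20 = 3·7·12/20 = 63/5 kN
  M_A = w₀L²/30 = 7·12²/30 = 168/5 kN·m
  R_B = 7w₀L/20 = 7·7·12/20 = 147/5 kN
  M_B = -w₀L²/20 = -7·12²/20 = -252/5 kN·m
Load 2 — applied couple M₀=-18 kN·m at a=9 m (b=L-a=3):
  R_A = 6M₀ab/L³ = 6·(-18)·9·3/12³ = -27/16 kN
  M_A = M₀b(2a-b)/L² = (-18)·3·(2·9-3)/12² = -45/8 kN·m
  R_B = -6M₀ab/L³ = -6·(-18)·9·3/12³ = 27/16 kN
  M_B = M₀a(2b-a)/L² = (-18)·9·(2·3-9)/12² = 27/8 kN·m
Superposition: R_A = 873/80 kN, M_A = 1119/40 kN·m, R_B = 2487/80 kN, M_B = -1881/40 kN·m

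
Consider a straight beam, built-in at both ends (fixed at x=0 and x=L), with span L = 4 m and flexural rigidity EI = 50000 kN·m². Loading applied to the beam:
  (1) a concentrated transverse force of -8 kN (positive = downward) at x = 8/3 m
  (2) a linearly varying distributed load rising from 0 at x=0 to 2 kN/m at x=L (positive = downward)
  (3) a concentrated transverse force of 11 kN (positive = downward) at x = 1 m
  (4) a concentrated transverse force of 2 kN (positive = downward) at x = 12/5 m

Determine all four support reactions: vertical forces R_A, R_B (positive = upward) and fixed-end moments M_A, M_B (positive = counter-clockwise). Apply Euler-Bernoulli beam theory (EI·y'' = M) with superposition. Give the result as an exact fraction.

Load 1 — point force P=-8 kN at a=8/3 m (b=L-a=4/3):
  R_A = Pb²(3a+b)/L³ = (-8)·(4/3)²·(3·(8/3)+(4/3))/4³ = -56/27 kN
  M_A = Pab²/L² = (-8)·(8/3)·(4/3)²/4² = -64/27 kN·m
  R_B = Pa²(a+3b)/L³ = (-8)·(8/3)²·((8/3)+3·(4/3))/4³ = -160/27 kN
  M_B = -Pa²b/L² = -(-8)·(8/3)²·(4/3)/4² = 128/27 kN·m
Load 2 — triangular load w₀=2 kN/m (0→w₀ over full span):
  R_A = 3w₀L/20 = 3·2·4/20 = 6/5 kN
  M_A = w₀L²/30 = 2·4²/30 = 16/15 kN·m
  R_B = 7w₀L/20 = 7·2·4/20 = 14/5 kN
  M_B = -w₀L²/20 = -2·4²/20 = -8/5 kN·m
Load 3 — point force P=11 kN at a=1 m (b=L-a=3):
  R_A = Pb²(3a+b)/L³ = 11·3²·(3·1+3)/4³ = 297/32 kN
  M_A = Pab²/L² = 11·1·3²/4² = 99/16 kN·m
  R_B = Pa²(a+3b)/L³ = 11·1²·(1+3·3)/4³ = 55/32 kN
  M_B = -Pa²b/L² = -11·1²·3/4² = -33/16 kN·m
Load 4 — point force P=2 kN at a=12/5 m (b=L-a=8/5):
  R_A = Pb²(3a+b)/L³ = 2·(8/5)²·(3·(12/5)+(8/5))/4³ = 88/125 kN
  M_A = Pab²/L² = 2·(12/5)·(8/5)²/4² = 96/125 kN·m
  R_B = Pa²(a+3b)/L³ = 2·(12/5)²·((12/5)+3·(8/5))/4³ = 162/125 kN
  M_B = -Pa²b/L² = -2·(12/5)²·(8/5)/4² = -144/125 kN·m
Superposition: R_A = 984007/108000 kN, M_A = 305197/54000 kN·m, R_B = -12007/108000 kN, M_B = -3983/54000 kN·m

R_A = 984007/108000 kN, M_A = 305197/54000 kN·m, R_B = -12007/108000 kN, M_B = -3983/54000 kN·m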